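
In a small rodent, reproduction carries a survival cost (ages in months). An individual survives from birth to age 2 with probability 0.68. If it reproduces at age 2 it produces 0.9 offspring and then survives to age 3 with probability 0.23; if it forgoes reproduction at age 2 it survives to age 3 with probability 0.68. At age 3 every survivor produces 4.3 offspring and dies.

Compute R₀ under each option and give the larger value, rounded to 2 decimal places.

1.99

breed at age 2: R₀ = 0.68 × (0.9 + 0.23 × 4.3) = 0.68 × 1.8890 = 1.2845
delay to age 3: R₀ = 0.68 × (0.68 × 4.3) = 0.68 × 2.9240 = 1.9883
Higher: delay to age 3 (1.9883).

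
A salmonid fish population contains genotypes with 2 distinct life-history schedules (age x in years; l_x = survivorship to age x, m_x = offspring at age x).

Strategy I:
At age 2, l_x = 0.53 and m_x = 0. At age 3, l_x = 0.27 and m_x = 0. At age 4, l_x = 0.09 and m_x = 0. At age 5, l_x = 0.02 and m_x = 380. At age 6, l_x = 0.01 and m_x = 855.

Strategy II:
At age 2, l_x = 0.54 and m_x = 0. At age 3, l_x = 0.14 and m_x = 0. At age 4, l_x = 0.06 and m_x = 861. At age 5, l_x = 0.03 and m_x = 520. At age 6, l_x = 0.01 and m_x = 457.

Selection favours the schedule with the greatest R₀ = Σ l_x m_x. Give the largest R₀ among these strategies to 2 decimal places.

Strategy I: R₀ = 0.53×0 + 0.27×0 + 0.09×0 + 0.02×380 + 0.01×855 = 16.1500
Strategy II: R₀ = 0.54×0 + 0.14×0 + 0.06×861 + 0.03×520 + 0.01×457 = 71.8300
Highest R₀: strategy II with 71.8300.

71.83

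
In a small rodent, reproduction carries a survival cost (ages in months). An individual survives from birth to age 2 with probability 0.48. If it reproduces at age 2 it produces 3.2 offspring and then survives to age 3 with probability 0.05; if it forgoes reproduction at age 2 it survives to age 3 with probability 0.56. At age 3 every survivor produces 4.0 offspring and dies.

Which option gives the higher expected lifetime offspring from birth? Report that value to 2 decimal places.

1.63

breed at age 2: R₀ = 0.48 × (3.2 + 0.05 × 4.0) = 0.48 × 3.4000 = 1.6320
delay to age 3: R₀ = 0.48 × (0.56 × 4.0) = 0.48 × 2.2400 = 1.0752
Higher: breed at age 2 (1.6320).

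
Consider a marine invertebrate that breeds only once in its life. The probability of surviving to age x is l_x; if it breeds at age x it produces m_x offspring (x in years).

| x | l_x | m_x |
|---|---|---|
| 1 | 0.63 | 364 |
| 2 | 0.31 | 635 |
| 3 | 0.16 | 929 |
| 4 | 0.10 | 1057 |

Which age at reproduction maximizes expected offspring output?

Expected offspring if breeding at age x = l_x × m_x:
  age 1: 0.63 × 364 = 229.320
  age 2: 0.31 × 635 = 196.850
  age 3: 0.16 × 929 = 148.640
  age 4: 0.10 × 1057 = 105.700
Maximum at age 1 (229.320).

1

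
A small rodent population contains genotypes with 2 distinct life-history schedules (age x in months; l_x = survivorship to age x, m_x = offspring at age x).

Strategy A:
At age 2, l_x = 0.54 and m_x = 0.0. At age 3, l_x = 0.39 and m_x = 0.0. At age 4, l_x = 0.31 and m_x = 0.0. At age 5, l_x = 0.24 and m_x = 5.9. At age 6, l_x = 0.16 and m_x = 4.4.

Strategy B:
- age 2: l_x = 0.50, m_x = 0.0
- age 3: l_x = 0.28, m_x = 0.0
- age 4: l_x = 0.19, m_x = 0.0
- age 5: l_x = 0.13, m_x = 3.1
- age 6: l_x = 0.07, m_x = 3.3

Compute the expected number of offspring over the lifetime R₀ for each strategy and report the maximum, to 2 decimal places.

Strategy A: R₀ = 0.54×0.0 + 0.39×0.0 + 0.31×0.0 + 0.24×5.9 + 0.16×4.4 = 2.1200
Strategy B: R₀ = 0.50×0.0 + 0.28×0.0 + 0.19×0.0 + 0.13×3.1 + 0.07×3.3 = 0.6340
Highest R₀: strategy A with 2.1200.

2.12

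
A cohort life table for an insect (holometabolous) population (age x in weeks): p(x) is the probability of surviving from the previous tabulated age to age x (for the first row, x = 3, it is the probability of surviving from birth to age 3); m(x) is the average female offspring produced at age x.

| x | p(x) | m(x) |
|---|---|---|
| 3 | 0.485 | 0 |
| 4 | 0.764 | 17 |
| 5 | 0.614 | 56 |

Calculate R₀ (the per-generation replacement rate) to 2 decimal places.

19.04

Survivorship from birth: l_x = p_3·p_4·…·p_x.
  l_3 = 0.48500
  l_4 = 0.37054
  l_5 = 0.22751
R₀ = Σ l_x m(x):
  age 3: 0.48500 × 0 = 0.0000
  age 4: 0.37054 × 17 = 6.2992
  age 5: 0.22751 × 56 = 12.7406
R₀ = 0.0000 + 6.2992 + 12.7406 = 19.0397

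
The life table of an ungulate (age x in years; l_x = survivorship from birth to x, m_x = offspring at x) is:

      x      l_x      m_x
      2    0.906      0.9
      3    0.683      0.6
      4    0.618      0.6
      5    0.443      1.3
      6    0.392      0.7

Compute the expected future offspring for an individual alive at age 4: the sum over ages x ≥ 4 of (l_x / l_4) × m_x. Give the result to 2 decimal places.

l_4 = 0.618. Conditional survival from age 4 to x is l_x / l_4.
  x=4: (0.618/0.618) × 0.6 = 0.6000
  x=5: (0.443/0.618) × 1.3 = 0.9319
  x=6: (0.392/0.618) × 0.7 = 0.4440
Sum = 0.6000 + 0.9319 + 0.4440 = 1.9759

1.98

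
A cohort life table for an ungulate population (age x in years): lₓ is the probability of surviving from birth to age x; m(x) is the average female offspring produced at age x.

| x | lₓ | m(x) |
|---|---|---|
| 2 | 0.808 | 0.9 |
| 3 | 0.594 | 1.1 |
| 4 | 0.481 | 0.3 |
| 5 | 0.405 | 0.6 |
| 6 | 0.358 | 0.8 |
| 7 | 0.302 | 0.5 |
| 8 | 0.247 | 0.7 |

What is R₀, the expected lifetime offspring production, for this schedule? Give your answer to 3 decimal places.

2.378

R₀ = Σ lₓ m(x):
  age 2: 0.808 × 0.9 = 0.7272
  age 3: 0.594 × 1.1 = 0.6534
  age 4: 0.481 × 0.3 = 0.1443
  age 5: 0.405 × 0.6 = 0.2430
  age 6: 0.358 × 0.8 = 0.2864
  age 7: 0.302 × 0.5 = 0.1510
  age 8: 0.247 × 0.7 = 0.1729
R₀ = 0.7272 + 0.6534 + 0.1443 + 0.2430 + 0.2864 + 0.1510 + 0.1729 = 2.3782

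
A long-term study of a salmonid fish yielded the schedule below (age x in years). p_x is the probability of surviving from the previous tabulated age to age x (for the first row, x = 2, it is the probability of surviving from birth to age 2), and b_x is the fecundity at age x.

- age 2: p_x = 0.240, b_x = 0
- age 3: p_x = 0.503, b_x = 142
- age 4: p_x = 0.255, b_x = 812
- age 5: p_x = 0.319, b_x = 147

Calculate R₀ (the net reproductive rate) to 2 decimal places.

Survivorship from birth: l_x = p_2·p_3·…·p_x.
  l_2 = 0.24000
  l_3 = 0.12072
  l_4 = 0.03078
  l_5 = 0.00982
R₀ = Σ l_x b_x:
  age 2: 0.24000 × 0 = 0.0000
  age 3: 0.12072 × 142 = 17.1422
  age 4: 0.03078 × 812 = 24.9934
  age 5: 0.00982 × 147 = 1.4435
R₀ = 0.0000 + 17.1422 + 24.9934 + 1.4435 = 43.5791

43.58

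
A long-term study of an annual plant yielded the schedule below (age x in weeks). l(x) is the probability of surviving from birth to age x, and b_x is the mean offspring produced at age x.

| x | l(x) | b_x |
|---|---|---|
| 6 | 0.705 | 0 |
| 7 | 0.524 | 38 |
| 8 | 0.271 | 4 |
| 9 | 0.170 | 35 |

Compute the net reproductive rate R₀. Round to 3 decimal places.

26.946

R₀ = Σ l(x) b_x:
  age 6: 0.705 × 0 = 0.0000
  age 7: 0.524 × 38 = 19.9120
  age 8: 0.271 × 4 = 1.0840
  age 9: 0.170 × 35 = 5.9500
R₀ = 0.0000 + 19.9120 + 1.0840 + 5.9500 = 26.9460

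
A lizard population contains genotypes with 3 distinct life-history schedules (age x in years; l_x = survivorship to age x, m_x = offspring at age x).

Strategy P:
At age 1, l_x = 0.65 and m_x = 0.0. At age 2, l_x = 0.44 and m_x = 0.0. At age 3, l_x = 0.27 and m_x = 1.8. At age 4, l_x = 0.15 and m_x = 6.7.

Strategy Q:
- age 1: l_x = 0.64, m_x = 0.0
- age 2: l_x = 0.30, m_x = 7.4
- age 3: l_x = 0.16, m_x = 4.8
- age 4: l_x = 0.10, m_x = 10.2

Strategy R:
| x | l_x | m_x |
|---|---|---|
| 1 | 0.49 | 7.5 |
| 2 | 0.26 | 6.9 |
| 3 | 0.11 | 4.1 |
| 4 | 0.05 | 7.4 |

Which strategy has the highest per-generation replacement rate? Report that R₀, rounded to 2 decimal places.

Strategy P: R₀ = 0.65×0.0 + 0.44×0.0 + 0.27×1.8 + 0.15×6.7 = 1.4910
Strategy Q: R₀ = 0.64×0.0 + 0.30×7.4 + 0.16×4.8 + 0.10×10.2 = 4.0080
Strategy R: R₀ = 0.49×7.5 + 0.26×6.9 + 0.11×4.1 + 0.05×7.4 = 6.2900
Highest R₀: strategy R with 6.2900.

6.29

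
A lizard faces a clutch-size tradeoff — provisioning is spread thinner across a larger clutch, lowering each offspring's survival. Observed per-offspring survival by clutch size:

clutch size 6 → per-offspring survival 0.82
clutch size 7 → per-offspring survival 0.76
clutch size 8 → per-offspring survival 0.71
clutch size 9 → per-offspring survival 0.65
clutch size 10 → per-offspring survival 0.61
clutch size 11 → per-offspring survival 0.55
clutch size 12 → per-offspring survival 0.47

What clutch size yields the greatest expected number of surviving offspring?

10

Expected surviving offspring = c × s(c):
  c=6: 6 × 0.82 = 4.920
  c=7: 7 × 0.76 = 5.320
  c=8: 8 × 0.71 = 5.680
  c=9: 9 × 0.65 = 5.850
  c=10: 10 × 0.61 = 6.100
  c=11: 11 × 0.55 = 6.050
  c=12: 12 × 0.47 = 5.640
Maximum at c = 10 (6.100 surviving offspring).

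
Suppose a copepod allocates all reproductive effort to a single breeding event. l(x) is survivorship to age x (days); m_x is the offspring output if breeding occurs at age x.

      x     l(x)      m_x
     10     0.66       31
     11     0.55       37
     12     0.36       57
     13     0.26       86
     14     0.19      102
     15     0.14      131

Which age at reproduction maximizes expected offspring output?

13

Expected offspring if breeding at age x = l(x) × m_x:
  age 10: 0.66 × 31 = 20.460
  age 11: 0.55 × 37 = 20.350
  age 12: 0.36 × 57 = 20.520
  age 13: 0.26 × 86 = 22.360
  age 14: 0.19 × 102 = 19.380
  age 15: 0.14 × 131 = 18.340
Maximum at age 13 (22.360).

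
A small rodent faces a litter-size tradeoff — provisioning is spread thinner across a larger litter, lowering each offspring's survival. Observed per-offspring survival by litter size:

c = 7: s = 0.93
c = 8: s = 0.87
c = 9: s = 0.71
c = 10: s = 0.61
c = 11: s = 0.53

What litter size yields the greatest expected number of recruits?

8

Expected recruits = c × s(c):
  c=7: 7 × 0.93 = 6.510
  c=8: 8 × 0.87 = 6.960
  c=9: 9 × 0.71 = 6.390
  c=10: 10 × 0.61 = 6.100
  c=11: 11 × 0.53 = 5.830
Maximum at c = 8 (6.960 recruits).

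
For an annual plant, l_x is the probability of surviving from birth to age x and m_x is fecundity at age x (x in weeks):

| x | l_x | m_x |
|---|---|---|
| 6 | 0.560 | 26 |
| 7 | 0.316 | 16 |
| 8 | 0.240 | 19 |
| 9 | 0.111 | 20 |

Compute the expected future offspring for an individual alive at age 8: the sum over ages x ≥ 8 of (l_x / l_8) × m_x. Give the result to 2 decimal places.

l_8 = 0.240. Conditional survival from age 8 to x is l_x / l_8.
  x=8: (0.240/0.240) × 19 = 19.0000
  x=9: (0.111/0.240) × 20 = 9.2500
Sum = 19.0000 + 9.2500 = 28.2500

28.25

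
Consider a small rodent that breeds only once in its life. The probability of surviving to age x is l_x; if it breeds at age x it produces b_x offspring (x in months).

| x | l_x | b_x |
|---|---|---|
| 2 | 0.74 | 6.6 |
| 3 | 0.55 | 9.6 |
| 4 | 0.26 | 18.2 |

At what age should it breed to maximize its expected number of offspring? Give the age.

Expected offspring if breeding at age x = l_x × b_x:
  age 2: 0.74 × 6.6 = 4.884
  age 3: 0.55 × 9.6 = 5.280
  age 4: 0.26 × 18.2 = 4.732
Maximum at age 3 (5.280).

3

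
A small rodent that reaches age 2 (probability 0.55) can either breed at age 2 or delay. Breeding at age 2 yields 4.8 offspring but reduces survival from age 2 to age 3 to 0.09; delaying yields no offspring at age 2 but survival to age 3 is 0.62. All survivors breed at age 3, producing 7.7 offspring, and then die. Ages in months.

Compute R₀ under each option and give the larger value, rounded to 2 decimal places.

breed at age 2: R₀ = 0.55 × (4.8 + 0.09 × 7.7) = 0.55 × 5.4930 = 3.0212
delay to age 3: R₀ = 0.55 × (0.62 × 7.7) = 0.55 × 4.7740 = 2.6257
Higher: breed at age 2 (3.0212).

3.02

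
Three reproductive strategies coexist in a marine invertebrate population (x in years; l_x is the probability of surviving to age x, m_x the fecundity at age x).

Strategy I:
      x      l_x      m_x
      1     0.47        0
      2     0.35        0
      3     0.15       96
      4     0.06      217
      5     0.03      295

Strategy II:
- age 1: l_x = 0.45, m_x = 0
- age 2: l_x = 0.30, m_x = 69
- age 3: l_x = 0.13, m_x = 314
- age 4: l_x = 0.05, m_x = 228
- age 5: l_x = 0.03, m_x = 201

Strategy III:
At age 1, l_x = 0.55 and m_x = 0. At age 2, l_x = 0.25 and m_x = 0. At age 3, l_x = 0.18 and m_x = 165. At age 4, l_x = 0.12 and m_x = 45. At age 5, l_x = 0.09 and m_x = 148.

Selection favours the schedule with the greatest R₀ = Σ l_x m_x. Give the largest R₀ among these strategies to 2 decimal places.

Strategy I: R₀ = 0.47×0 + 0.35×0 + 0.15×96 + 0.06×217 + 0.03×295 = 36.2700
Strategy II: R₀ = 0.45×0 + 0.30×69 + 0.13×314 + 0.05×228 + 0.03×201 = 78.9500
Strategy III: R₀ = 0.55×0 + 0.25×0 + 0.18×165 + 0.12×45 + 0.09×148 = 48.4200
Highest R₀: strategy II with 78.9500.

78.95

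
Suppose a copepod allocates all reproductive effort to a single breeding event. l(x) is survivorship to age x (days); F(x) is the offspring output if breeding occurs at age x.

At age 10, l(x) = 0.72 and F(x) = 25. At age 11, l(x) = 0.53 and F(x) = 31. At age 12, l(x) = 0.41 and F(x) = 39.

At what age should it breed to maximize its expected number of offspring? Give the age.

10

Expected offspring if breeding at age x = l(x) × F(x):
  age 10: 0.72 × 25 = 18.000
  age 11: 0.53 × 31 = 16.430
  age 12: 0.41 × 39 = 15.990
Maximum at age 10 (18.000).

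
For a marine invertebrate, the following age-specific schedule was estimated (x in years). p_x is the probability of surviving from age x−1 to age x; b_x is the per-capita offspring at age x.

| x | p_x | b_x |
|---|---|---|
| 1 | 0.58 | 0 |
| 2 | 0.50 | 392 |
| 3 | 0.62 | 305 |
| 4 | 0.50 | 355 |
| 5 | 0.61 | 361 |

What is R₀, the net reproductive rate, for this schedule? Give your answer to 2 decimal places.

Survivorship from birth: l_x = p_1·p_2·…·p_x.
  l_1 = 0.58000
  l_2 = 0.29000
  l_3 = 0.17980
  l_4 = 0.08990
  l_5 = 0.05484
R₀ = Σ l_x b_x:
  age 1: 0.58000 × 0 = 0.0000
  age 2: 0.29000 × 392 = 113.6800
  age 3: 0.17980 × 305 = 54.8390
  age 4: 0.08990 × 355 = 31.9145
  age 5: 0.05484 × 361 = 19.7972
R₀ = 0.0000 + 113.6800 + 54.8390 + 31.9145 + 19.7972 = 220.2307

220.23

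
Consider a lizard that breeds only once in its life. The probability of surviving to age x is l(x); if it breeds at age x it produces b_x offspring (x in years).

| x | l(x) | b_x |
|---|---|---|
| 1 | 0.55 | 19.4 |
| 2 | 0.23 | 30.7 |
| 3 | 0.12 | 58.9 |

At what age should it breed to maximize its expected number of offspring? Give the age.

1

Expected offspring if breeding at age x = l(x) × b_x:
  age 1: 0.55 × 19.4 = 10.670
  age 2: 0.23 × 30.7 = 7.061
  age 3: 0.12 × 58.9 = 7.068
Maximum at age 1 (10.670).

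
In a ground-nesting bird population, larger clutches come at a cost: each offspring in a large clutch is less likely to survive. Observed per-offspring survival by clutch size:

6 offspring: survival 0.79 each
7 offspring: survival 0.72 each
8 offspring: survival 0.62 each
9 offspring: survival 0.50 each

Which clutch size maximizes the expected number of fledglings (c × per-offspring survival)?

7

Expected fledglings = c × s(c):
  c=6: 6 × 0.79 = 4.740
  c=7: 7 × 0.72 = 5.040
  c=8: 8 × 0.62 = 4.960
  c=9: 9 × 0.50 = 4.500
Maximum at c = 7 (5.040 fledglings).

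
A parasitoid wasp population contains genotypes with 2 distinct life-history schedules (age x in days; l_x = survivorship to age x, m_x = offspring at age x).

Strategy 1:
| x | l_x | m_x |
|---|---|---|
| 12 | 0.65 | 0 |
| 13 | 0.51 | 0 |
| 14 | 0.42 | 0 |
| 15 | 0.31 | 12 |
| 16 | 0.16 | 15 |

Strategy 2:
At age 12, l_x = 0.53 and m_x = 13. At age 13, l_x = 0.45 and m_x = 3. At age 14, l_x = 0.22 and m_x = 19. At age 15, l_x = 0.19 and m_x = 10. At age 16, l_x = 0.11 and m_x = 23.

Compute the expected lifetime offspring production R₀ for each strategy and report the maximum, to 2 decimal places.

Strategy 1: R₀ = 0.65×0 + 0.51×0 + 0.42×0 + 0.31×12 + 0.16×15 = 6.1200
Strategy 2: R₀ = 0.53×13 + 0.45×3 + 0.22×19 + 0.19×10 + 0.11×23 = 16.8500
Highest R₀: strategy 2 with 16.8500.

16.85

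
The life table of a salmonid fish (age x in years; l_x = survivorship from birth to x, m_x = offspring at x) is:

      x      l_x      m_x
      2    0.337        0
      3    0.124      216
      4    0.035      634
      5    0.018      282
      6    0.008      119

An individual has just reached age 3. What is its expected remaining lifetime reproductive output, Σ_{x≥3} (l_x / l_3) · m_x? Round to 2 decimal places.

443.56

l_3 = 0.124. Conditional survival from age 3 to x is l_x / l_3.
  x=3: (0.124/0.124) × 216 = 216.0000
  x=4: (0.035/0.124) × 634 = 178.9516
  x=5: (0.018/0.124) × 282 = 40.9355
  x=6: (0.008/0.124) × 119 = 7.6774
Sum = 216.0000 + 178.9516 + 40.9355 + 7.6774 = 443.5645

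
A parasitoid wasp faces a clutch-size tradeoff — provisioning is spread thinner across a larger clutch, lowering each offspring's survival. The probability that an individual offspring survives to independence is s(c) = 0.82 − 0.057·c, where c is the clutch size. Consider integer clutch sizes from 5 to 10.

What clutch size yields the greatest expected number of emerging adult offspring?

7

Expected emerging adult offspring = c × s(c):
  c=5: 5 × 0.535 = 2.675
  c=6: 6 × 0.478 = 2.868
  c=7: 7 × 0.421 = 2.947
  c=8: 8 × 0.364 = 2.912
  c=9: 9 × 0.307 = 2.763
  c=10: 10 × 0.250 = 2.500
Maximum at c = 7 (2.947 emerging adult offspring).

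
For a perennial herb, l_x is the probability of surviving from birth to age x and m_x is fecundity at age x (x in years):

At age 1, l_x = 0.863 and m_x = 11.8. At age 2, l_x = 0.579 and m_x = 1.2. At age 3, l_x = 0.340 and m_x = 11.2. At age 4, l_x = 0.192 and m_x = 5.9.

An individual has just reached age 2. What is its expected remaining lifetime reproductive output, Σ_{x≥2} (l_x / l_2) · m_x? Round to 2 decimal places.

9.73

l_2 = 0.579. Conditional survival from age 2 to x is l_x / l_2.
  x=2: (0.579/0.579) × 1.2 = 1.2000
  x=3: (0.340/0.579) × 11.2 = 6.5769
  x=4: (0.192/0.579) × 5.9 = 1.9565
Sum = 1.2000 + 6.5769 + 1.9565 = 9.7333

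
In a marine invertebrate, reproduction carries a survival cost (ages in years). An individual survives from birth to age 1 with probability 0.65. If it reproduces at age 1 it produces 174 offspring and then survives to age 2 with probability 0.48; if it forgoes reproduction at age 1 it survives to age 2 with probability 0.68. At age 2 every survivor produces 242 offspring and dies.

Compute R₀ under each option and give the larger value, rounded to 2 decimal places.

188.60

breed at age 1: R₀ = 0.65 × (174 + 0.48 × 242) = 0.65 × 290.1600 = 188.6040
delay to age 2: R₀ = 0.65 × (0.68 × 242) = 0.65 × 164.5600 = 106.9640
Higher: breed at age 1 (188.6040).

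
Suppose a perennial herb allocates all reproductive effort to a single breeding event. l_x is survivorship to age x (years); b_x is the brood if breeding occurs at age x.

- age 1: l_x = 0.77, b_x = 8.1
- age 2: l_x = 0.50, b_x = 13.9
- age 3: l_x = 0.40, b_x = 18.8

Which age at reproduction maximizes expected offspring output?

Expected offspring if breeding at age x = l_x × b_x:
  age 1: 0.77 × 8.1 = 6.237
  age 2: 0.50 × 13.9 = 6.950
  age 3: 0.40 × 18.8 = 7.520
Maximum at age 3 (7.520).

3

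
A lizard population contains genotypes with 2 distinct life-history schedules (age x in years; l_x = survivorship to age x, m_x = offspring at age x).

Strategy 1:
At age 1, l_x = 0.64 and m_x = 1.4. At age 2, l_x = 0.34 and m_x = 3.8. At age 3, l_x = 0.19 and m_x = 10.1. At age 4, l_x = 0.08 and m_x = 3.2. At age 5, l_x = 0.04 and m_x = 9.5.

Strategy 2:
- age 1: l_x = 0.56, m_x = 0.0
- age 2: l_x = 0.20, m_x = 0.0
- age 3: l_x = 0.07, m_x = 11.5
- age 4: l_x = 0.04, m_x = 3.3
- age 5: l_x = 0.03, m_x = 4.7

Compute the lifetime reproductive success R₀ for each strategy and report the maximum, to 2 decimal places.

4.74

Strategy 1: R₀ = 0.64×1.4 + 0.34×3.8 + 0.19×10.1 + 0.08×3.2 + 0.04×9.5 = 4.7430
Strategy 2: R₀ = 0.56×0.0 + 0.20×0.0 + 0.07×11.5 + 0.04×3.3 + 0.03×4.7 = 1.0780
Highest R₀: strategy 1 with 4.7430.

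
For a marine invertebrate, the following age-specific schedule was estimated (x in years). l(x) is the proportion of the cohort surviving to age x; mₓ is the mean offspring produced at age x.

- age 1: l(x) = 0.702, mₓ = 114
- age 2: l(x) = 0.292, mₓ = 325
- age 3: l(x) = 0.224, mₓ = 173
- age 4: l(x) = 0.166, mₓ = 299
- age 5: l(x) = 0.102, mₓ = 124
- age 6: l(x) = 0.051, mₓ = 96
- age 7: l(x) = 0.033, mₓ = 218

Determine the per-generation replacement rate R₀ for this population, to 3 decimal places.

R₀ = Σ l(x) mₓ:
  age 1: 0.702 × 114 = 80.0280
  age 2: 0.292 × 325 = 94.9000
  age 3: 0.224 × 173 = 38.7520
  age 4: 0.166 × 299 = 49.6340
  age 5: 0.102 × 124 = 12.6480
  age 6: 0.051 × 96 = 4.8960
  age 7: 0.033 × 218 = 7.1940
R₀ = 80.0280 + 94.9000 + 38.7520 + 49.6340 + 12.6480 + 4.8960 + 7.1940 = 288.0520

288.052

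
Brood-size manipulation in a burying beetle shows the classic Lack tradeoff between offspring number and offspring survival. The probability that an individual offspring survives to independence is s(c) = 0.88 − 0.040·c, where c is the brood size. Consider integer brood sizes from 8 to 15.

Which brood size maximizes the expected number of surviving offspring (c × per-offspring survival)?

11

Expected surviving offspring = c × s(c):
  c=8: 8 × 0.560 = 4.480
  c=9: 9 × 0.520 = 4.680
  c=10: 10 × 0.480 = 4.800
  c=11: 11 × 0.440 = 4.840
  c=12: 12 × 0.400 = 4.800
  c=13: 13 × 0.360 = 4.680
  c=14: 14 × 0.320 = 4.480
  c=15: 15 × 0.280 = 4.200
Maximum at c = 11 (4.840 surviving offspring).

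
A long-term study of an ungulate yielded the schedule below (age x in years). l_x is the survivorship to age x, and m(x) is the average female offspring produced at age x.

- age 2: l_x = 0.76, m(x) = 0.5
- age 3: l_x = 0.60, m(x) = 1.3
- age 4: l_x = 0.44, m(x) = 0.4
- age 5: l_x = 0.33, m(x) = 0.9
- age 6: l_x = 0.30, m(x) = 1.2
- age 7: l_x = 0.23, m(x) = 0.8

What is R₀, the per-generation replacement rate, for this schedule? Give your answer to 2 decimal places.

R₀ = Σ l_x m(x):
  age 2: 0.76 × 0.5 = 0.3800
  age 3: 0.60 × 1.3 = 0.7800
  age 4: 0.44 × 0.4 = 0.1760
  age 5: 0.33 × 0.9 = 0.2970
  age 6: 0.30 × 1.2 = 0.3600
  age 7: 0.23 × 0.8 = 0.1840
R₀ = 0.3800 + 0.7800 + 0.1760 + 0.2970 + 0.3600 + 0.1840 = 2.1770

2.18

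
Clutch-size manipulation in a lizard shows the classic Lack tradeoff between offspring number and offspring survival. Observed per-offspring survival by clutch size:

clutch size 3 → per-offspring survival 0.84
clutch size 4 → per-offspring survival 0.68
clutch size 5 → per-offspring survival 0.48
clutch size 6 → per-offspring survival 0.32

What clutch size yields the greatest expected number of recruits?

4

Expected recruits = c × s(c):
  c=3: 3 × 0.84 = 2.520
  c=4: 4 × 0.68 = 2.720
  c=5: 5 × 0.48 = 2.400
  c=6: 6 × 0.32 = 1.920
Maximum at c = 4 (2.720 recruits).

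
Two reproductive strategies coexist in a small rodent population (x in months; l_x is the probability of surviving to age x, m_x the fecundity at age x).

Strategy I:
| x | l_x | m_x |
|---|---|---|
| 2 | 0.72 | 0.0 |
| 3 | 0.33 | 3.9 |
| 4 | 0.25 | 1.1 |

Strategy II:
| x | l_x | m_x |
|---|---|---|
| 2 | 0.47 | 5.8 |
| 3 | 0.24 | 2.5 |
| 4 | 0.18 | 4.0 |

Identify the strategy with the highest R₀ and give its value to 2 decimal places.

4.05

Strategy I: R₀ = 0.72×0.0 + 0.33×3.9 + 0.25×1.1 = 1.5620
Strategy II: R₀ = 0.47×5.8 + 0.24×2.5 + 0.18×4.0 = 4.0460
Highest R₀: strategy II with 4.0460.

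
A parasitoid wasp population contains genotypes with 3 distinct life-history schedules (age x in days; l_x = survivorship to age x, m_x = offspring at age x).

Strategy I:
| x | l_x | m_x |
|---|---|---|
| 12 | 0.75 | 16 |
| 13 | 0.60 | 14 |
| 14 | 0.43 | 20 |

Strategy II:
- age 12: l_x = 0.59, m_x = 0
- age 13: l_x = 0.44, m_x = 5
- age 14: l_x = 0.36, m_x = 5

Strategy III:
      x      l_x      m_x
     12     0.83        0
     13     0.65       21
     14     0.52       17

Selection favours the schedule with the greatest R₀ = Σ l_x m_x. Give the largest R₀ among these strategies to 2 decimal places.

Strategy I: R₀ = 0.75×16 + 0.60×14 + 0.43×20 = 29.0000
Strategy II: R₀ = 0.59×0 + 0.44×5 + 0.36×5 = 4.0000
Strategy III: R₀ = 0.83×0 + 0.65×21 + 0.52×17 = 22.4900
Highest R₀: strategy I with 29.0000.

29.00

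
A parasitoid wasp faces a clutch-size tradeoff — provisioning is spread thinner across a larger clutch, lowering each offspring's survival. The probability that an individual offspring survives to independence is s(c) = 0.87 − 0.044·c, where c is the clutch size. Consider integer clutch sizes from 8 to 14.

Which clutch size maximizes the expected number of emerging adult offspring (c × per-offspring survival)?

10

Expected emerging adult offspring = c × s(c):
  c=8: 8 × 0.518 = 4.144
  c=9: 9 × 0.474 = 4.266
  c=10: 10 × 0.430 = 4.300
  c=11: 11 × 0.386 = 4.246
  c=12: 12 × 0.342 = 4.104
  c=13: 13 × 0.298 = 3.874
  c=14: 14 × 0.254 = 3.556
Maximum at c = 10 (4.300 emerging adult offspring).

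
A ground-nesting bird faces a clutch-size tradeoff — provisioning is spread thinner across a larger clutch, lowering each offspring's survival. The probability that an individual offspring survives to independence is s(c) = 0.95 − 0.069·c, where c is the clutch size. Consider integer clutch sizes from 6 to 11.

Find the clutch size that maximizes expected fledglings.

Expected fledglings = c × s(c):
  c=6: 6 × 0.536 = 3.216
  c=7: 7 × 0.467 = 3.269
  c=8: 8 × 0.398 = 3.184
  c=9: 9 × 0.329 = 2.961
  c=10: 10 × 0.260 = 2.600
  c=11: 11 × 0.191 = 2.101
Maximum at c = 7 (3.269 fledglings).

7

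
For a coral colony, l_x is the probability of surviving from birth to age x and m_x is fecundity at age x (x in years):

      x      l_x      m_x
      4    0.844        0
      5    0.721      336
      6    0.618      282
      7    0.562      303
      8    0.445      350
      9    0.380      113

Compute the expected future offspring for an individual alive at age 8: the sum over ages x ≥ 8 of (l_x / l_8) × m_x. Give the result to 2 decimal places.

l_8 = 0.445. Conditional survival from age 8 to x is l_x / l_8.
  x=8: (0.445/0.445) × 350 = 350.0000
  x=9: (0.380/0.445) × 113 = 96.4944
Sum = 350.0000 + 96.4944 = 446.4944

446.49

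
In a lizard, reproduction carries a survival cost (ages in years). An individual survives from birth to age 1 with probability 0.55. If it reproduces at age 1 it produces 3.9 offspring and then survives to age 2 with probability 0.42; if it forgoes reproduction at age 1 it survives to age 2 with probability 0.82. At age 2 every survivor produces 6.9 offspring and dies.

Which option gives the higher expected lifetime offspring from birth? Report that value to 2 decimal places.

breed at age 1: R₀ = 0.55 × (3.9 + 0.42 × 6.9) = 0.55 × 6.7980 = 3.7389
delay to age 2: R₀ = 0.55 × (0.82 × 6.9) = 0.55 × 5.6580 = 3.1119
Higher: breed at age 1 (3.7389).

3.74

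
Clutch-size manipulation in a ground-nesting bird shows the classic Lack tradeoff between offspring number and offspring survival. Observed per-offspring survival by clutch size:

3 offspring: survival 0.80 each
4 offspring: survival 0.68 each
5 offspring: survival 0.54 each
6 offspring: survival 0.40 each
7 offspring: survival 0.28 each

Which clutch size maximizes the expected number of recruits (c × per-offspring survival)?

Expected recruits = c × s(c):
  c=3: 3 × 0.80 = 2.400
  c=4: 4 × 0.68 = 2.720
  c=5: 5 × 0.54 = 2.700
  c=6: 6 × 0.40 = 2.400
  c=7: 7 × 0.28 = 1.960
Maximum at c = 4 (2.720 recruits).

4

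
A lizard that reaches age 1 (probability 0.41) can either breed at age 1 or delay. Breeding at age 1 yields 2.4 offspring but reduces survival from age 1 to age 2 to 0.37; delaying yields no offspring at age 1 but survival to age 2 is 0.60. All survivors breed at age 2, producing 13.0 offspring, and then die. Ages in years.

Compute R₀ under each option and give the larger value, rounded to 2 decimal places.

3.20

breed at age 1: R₀ = 0.41 × (2.4 + 0.37 × 13.0) = 0.41 × 7.2100 = 2.9561
delay to age 2: R₀ = 0.41 × (0.60 × 13.0) = 0.41 × 7.8000 = 3.1980
Higher: delay to age 2 (3.1980).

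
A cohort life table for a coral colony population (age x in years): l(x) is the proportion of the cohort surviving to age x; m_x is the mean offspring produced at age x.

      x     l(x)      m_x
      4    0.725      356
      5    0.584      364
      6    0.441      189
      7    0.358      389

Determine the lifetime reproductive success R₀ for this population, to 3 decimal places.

R₀ = Σ l(x) m_x:
  age 4: 0.725 × 356 = 258.1000
  age 5: 0.584 × 364 = 212.5760
  age 6: 0.441 × 189 = 83.3490
  age 7: 0.358 × 389 = 139.2620
R₀ = 258.1000 + 212.5760 + 83.3490 + 139.2620 = 693.2870

693.287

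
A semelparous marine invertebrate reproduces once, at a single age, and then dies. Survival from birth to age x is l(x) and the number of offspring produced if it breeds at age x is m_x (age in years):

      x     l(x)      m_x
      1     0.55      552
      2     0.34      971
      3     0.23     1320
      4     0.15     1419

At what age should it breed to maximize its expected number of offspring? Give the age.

Expected offspring if breeding at age x = l(x) × m_x:
  age 1: 0.55 × 552 = 303.600
  age 2: 0.34 × 971 = 330.140
  age 3: 0.23 × 1320 = 303.600
  age 4: 0.15 × 1419 = 212.850
Maximum at age 2 (330.140).

2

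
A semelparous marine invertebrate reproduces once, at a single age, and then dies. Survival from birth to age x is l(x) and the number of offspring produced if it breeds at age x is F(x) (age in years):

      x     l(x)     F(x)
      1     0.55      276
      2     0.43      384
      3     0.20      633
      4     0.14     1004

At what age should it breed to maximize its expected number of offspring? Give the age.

2

Expected offspring if breeding at age x = l(x) × F(x):
  age 1: 0.55 × 276 = 151.800
  age 2: 0.43 × 384 = 165.120
  age 3: 0.20 × 633 = 126.600
  age 4: 0.14 × 1004 = 140.560
Maximum at age 2 (165.120).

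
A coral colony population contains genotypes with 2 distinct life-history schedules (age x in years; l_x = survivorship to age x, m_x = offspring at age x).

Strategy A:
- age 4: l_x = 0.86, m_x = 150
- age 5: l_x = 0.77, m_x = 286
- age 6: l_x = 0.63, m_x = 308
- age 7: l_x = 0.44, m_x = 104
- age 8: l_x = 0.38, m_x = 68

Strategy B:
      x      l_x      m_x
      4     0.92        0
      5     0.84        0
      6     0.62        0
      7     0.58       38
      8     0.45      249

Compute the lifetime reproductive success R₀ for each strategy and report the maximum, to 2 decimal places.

Strategy A: R₀ = 0.86×150 + 0.77×286 + 0.63×308 + 0.44×104 + 0.38×68 = 614.8600
Strategy B: R₀ = 0.92×0 + 0.84×0 + 0.62×0 + 0.58×38 + 0.45×249 = 134.0900
Highest R₀: strategy A with 614.8600.

614.86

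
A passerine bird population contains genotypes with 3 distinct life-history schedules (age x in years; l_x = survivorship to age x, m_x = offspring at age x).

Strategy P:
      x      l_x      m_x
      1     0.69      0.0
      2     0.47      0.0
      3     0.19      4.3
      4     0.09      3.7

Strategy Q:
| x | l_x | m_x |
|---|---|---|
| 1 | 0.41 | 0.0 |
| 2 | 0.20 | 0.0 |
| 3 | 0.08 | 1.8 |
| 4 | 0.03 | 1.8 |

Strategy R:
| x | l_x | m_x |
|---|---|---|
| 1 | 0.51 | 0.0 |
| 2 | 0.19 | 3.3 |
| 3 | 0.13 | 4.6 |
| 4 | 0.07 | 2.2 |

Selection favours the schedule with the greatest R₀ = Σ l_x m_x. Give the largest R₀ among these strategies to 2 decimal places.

1.38

Strategy P: R₀ = 0.69×0.0 + 0.47×0.0 + 0.19×4.3 + 0.09×3.7 = 1.1500
Strategy Q: R₀ = 0.41×0.0 + 0.20×0.0 + 0.08×1.8 + 0.03×1.8 = 0.1980
Strategy R: R₀ = 0.51×0.0 + 0.19×3.3 + 0.13×4.6 + 0.07×2.2 = 1.3790
Highest R₀: strategy R with 1.3790.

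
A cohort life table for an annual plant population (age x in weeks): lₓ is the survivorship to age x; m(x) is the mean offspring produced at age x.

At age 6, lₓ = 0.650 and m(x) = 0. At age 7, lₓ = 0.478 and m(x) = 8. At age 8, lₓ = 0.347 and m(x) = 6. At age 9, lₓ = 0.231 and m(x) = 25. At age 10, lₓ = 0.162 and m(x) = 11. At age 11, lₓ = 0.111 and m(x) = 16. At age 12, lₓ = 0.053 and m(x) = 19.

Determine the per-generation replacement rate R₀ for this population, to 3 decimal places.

R₀ = Σ lₓ m(x):
  age 6: 0.650 × 0 = 0.0000
  age 7: 0.478 × 8 = 3.8240
  age 8: 0.347 × 6 = 2.0820
  age 9: 0.231 × 25 = 5.7750
  age 10: 0.162 × 11 = 1.7820
  age 11: 0.111 × 16 = 1.7760
  age 12: 0.053 × 19 = 1.0070
R₀ = 0.0000 + 3.8240 + 2.0820 + 5.7750 + 1.7820 + 1.7760 + 1.0070 = 16.2460

16.246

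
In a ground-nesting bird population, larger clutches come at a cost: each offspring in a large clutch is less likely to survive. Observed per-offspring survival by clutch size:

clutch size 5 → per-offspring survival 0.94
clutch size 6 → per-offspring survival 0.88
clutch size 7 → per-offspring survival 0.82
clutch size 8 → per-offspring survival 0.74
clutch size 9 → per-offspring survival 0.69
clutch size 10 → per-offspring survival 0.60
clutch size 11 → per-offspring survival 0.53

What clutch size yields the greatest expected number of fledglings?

9

Expected fledglings = c × s(c):
  c=5: 5 × 0.94 = 4.700
  c=6: 6 × 0.88 = 5.280
  c=7: 7 × 0.82 = 5.740
  c=8: 8 × 0.74 = 5.920
  c=9: 9 × 0.69 = 6.210
  c=10: 10 × 0.60 = 6.000
  c=11: 11 × 0.53 = 5.830
Maximum at c = 9 (6.210 fledglings).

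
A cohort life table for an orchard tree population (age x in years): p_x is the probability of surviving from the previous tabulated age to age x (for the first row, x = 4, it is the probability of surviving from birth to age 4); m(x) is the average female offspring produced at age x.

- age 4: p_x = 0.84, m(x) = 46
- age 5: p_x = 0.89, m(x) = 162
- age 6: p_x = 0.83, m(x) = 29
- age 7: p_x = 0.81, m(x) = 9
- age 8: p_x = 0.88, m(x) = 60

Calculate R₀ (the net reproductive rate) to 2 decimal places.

208.81

Survivorship from birth: l_x = p_4·p_5·…·p_x.
  l_4 = 0.84000
  l_5 = 0.74760
  l_6 = 0.62051
  l_7 = 0.50261
  l_8 = 0.44230
R₀ = Σ l_x m(x):
  age 4: 0.84000 × 46 = 38.6400
  age 5: 0.74760 × 162 = 121.1112
  age 6: 0.62051 × 29 = 17.9948
  age 7: 0.50261 × 9 = 4.5235
  age 8: 0.44230 × 60 = 26.5380
R₀ = 38.6400 + 121.1112 + 17.9948 + 4.5235 + 26.5380 = 208.8075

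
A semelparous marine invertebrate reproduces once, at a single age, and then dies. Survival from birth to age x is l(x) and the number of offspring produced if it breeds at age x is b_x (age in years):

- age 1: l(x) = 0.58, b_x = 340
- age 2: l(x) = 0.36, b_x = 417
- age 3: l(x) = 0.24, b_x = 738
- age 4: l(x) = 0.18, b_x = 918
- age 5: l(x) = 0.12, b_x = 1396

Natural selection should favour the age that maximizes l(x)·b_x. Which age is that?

1

Expected offspring if breeding at age x = l(x) × b_x:
  age 1: 0.58 × 340 = 197.200
  age 2: 0.36 × 417 = 150.120
  age 3: 0.24 × 738 = 177.120
  age 4: 0.18 × 918 = 165.240
  age 5: 0.12 × 1396 = 167.520
Maximum at age 1 (197.200).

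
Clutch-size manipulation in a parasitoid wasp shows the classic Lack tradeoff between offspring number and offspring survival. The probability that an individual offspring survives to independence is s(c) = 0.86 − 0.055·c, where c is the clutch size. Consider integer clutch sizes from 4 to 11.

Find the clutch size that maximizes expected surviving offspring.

Expected surviving offspring = c × s(c):
  c=4: 4 × 0.640 = 2.560
  c=5: 5 × 0.585 = 2.925
  c=6: 6 × 0.530 = 3.180
  c=7: 7 × 0.475 = 3.325
  c=8: 8 × 0.420 = 3.360
  c=9: 9 × 0.365 = 3.285
  c=10: 10 × 0.310 = 3.100
  c=11: 11 × 0.255 = 2.805
Maximum at c = 8 (3.360 surviving offspring).

8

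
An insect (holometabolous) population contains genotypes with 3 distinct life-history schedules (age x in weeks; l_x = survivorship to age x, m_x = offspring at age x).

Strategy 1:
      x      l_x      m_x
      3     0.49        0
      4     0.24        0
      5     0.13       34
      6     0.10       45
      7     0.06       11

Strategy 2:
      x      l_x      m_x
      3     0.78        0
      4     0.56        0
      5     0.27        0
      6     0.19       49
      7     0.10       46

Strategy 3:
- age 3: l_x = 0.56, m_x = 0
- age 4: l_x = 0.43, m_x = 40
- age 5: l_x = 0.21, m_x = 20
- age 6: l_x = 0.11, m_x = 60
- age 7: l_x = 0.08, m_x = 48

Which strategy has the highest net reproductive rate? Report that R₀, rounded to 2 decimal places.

31.84

Strategy 1: R₀ = 0.49×0 + 0.24×0 + 0.13×34 + 0.10×45 + 0.06×11 = 9.5800
Strategy 2: R₀ = 0.78×0 + 0.56×0 + 0.27×0 + 0.19×49 + 0.10×46 = 13.9100
Strategy 3: R₀ = 0.56×0 + 0.43×40 + 0.21×20 + 0.11×60 + 0.08×48 = 31.8400
Highest R₀: strategy 3 with 31.8400.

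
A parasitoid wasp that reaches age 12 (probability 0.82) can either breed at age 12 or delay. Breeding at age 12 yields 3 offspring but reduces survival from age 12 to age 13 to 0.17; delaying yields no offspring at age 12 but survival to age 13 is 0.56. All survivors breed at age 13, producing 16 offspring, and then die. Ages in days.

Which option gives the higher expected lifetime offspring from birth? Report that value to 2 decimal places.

breed at age 12: R₀ = 0.82 × (3 + 0.17 × 16) = 0.82 × 5.7200 = 4.6904
delay to age 13: R₀ = 0.82 × (0.56 × 16) = 0.82 × 8.9600 = 7.3472
Higher: delay to age 13 (7.3472).

7.35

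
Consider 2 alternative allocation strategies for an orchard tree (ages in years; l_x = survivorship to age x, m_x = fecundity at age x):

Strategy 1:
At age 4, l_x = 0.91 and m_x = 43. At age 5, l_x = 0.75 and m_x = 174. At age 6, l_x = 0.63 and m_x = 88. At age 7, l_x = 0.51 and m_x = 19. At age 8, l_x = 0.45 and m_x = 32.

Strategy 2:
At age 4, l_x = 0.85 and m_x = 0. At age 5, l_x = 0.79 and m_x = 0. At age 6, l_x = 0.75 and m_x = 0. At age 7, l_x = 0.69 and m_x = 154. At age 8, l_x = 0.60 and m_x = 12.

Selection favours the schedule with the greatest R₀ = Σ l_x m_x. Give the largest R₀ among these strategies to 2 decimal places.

Strategy 1: R₀ = 0.91×43 + 0.75×174 + 0.63×88 + 0.51×19 + 0.45×32 = 249.1600
Strategy 2: R₀ = 0.85×0 + 0.79×0 + 0.75×0 + 0.69×154 + 0.60×12 = 113.4600
Highest R₀: strategy 1 with 249.1600.

249.16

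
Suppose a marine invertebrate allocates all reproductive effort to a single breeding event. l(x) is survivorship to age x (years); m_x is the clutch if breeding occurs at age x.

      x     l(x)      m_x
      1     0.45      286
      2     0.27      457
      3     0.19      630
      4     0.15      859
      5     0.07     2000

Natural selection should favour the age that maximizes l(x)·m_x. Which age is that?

Expected offspring if breeding at age x = l(x) × m_x:
  age 1: 0.45 × 286 = 128.700
  age 2: 0.27 × 457 = 123.390
  age 3: 0.19 × 630 = 119.700
  age 4: 0.15 × 859 = 128.850
  age 5: 0.07 × 2000 = 140.000
Maximum at age 5 (140.000).

5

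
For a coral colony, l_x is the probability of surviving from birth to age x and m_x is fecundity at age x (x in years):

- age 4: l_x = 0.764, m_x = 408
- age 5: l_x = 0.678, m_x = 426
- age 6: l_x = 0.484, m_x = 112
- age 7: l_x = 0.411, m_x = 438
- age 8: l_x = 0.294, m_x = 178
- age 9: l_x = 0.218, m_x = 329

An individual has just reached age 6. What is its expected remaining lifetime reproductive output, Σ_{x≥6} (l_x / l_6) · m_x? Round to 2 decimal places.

740.25

l_6 = 0.484. Conditional survival from age 6 to x is l_x / l_6.
  x=6: (0.484/0.484) × 112 = 112.0000
  x=7: (0.411/0.484) × 438 = 371.9380
  x=8: (0.294/0.484) × 178 = 108.1240
  x=9: (0.218/0.484) × 329 = 148.1860
Sum = 112.0000 + 371.9380 + 108.1240 + 148.1860 = 740.2479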